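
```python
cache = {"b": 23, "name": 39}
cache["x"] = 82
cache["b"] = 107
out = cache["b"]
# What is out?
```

Trace:
`cache = {"b": 23, "name": 39}` → cache = {'b': 23, 'name': 39}
`cache["x"] = 82` → cache = {'b': 23, 'name': 39, 'x': 82}
`cache["b"] = 107` → cache = {'b': 107, 'name': 39, 'x': 82}
`out = cache["b"]` → out = 107
So out = 107

Answer: 107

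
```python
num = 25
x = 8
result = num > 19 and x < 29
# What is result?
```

Trace:
`num = 25` → num = 25
`x = 8` → x = 8
`result = num > 19 and x < 29` → result = True
So result = True

Answer: True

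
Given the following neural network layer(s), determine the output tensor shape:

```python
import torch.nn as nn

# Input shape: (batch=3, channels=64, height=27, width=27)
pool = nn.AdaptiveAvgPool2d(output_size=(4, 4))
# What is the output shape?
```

Input: (3, 64, 27, 27) -> Output: (3, 64, 4, 4)

Answer: (3, 64, 4, 4)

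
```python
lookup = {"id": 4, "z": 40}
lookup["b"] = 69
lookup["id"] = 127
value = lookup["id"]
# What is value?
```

Trace:
`lookup = {"id": 4, "z": 40}` → lookup = {'id': 4, 'z': 40}
`lookup["b"] = 69` → lookup = {'id': 4, 'z': 40, 'b': 69}
`lookup["id"] = 127` → lookup = {'id': 127, 'z': 40, 'b': 69}
`value = lookup["id"]` → value = 127
So value = 127

Answer: 127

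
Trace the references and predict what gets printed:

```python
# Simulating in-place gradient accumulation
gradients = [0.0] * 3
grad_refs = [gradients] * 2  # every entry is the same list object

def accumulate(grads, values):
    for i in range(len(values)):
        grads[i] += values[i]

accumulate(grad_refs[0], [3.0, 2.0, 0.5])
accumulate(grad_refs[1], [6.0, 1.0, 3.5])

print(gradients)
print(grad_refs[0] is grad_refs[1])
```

Key concept: gradient accumulation aliasing.
Step by step:
`gradients = [0.0] * 3` → gradients = [0.0, 0.0, 0.0]
`grad_refs = [gradients] * 2` → grad_refs = [[0.0, 0.0, 0.0], [0.0, 0.0, 0.0]]
`accumulate(grad_refs[0], [3.0, 2.0, 0.5])` → gradients = [3.0, 2.0, 0.5]; grad_refs = [[3.0, 2.0, 0.5], [3.0, 2.0, 0.5]]
`accumulate(grad_refs[1], [6.0, 1.0, 3.5])` → gradients = [9.0, 3.0, 4.0]; grad_refs = [[9.0, 3.0, 4.0], [9.0, 3.0, 4.0]]
`print(gradients)` → prints [9.0, 3.0, 4.0]
`print(grad_refs[0] is grad_refs[1])` → prints True

Answer:
[9.0, 3.0, 4.0]
True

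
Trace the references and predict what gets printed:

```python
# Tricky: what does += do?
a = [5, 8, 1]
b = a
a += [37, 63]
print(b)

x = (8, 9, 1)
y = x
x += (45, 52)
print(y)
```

Key concept: += behavior differs for mutable vs immutable.
Step by step:
`a = [5, 8, 1]` → a = [5, 8, 1]
`b = a` → b = [5, 8, 1] (same object as a)
`a += [37, 63]` → a = [5, 8, 1, 37, 63] (same object as b); b = [5, 8, 1, 37, 63] (same object as a)
`print(b)` → prints [5, 8, 1, 37, 63]
`x = (8, 9, 1)` → x = (8, 9, 1)
`y = x` → y = (8, 9, 1)
`x += (45, 52)` → x = (8, 9, 1, 45, 52)
`print(y)` → prints (8, 9, 1)

Answer:
[5, 8, 1, 37, 63]
(8, 9, 1)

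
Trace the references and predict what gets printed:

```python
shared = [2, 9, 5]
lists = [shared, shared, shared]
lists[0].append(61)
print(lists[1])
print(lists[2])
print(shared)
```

Key concept: list of same reference.
Step by step:
`shared = [2, 9, 5]` → shared = [2, 9, 5]
`lists = [shared, shared, shared]` → lists = [[2, 9, 5], [2, 9, 5], [2, 9, 5]]
`lists[0].append(61)` → shared = [2, 9, 5, 61]; lists = [[2, 9, 5, 61], [2, 9, 5, 61], [2, 9, 5, 61]]
`print(lists[1])` → prints [2, 9, 5, 61]
`print(lists[2])` → prints [2, 9, 5, 61]
`print(shared)` → prints [2, 9, 5, 61]

Answer:
[2, 9, 5, 61]
[2, 9, 5, 61]
[2, 9, 5, 61]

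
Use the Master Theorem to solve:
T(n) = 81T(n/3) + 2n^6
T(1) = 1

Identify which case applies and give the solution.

a=81, b=3, f(n)=2n^6. log_3(81) = 4. Since c=6 > 4 and the regularity condition holds (81(n/3)^6 = (81/3^6)n^6 with 81/3^6 < 1), Case 3 applies: T(n) = Θ(f(n)) = O(n^6).

Answer: O(n^6) - Case 3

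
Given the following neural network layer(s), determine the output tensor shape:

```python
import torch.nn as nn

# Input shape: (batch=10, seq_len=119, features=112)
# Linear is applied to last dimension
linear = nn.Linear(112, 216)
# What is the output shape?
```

Input: (10, 119, 112) -> Output: (10, 119, 216)

Answer: (10, 119, 216)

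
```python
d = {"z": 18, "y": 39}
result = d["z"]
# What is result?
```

Trace:
`d = {"z": 18, "y": 39}` → d = {'z': 18, 'y': 39}
`result = d["z"]` → result = 18
So result = 18

Answer: 18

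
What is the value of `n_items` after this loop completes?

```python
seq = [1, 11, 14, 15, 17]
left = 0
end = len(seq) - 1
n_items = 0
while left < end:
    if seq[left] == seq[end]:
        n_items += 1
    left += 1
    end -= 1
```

Count matching pairs from ends
`n_items` takes the values: 0

Answer: 0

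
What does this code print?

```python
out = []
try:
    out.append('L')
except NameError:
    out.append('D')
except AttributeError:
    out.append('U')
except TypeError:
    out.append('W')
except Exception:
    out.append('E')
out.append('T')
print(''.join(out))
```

Execution trace: 'L' (try body, no exception) → 'T' (after the try/except). Output: LT

Answer: LT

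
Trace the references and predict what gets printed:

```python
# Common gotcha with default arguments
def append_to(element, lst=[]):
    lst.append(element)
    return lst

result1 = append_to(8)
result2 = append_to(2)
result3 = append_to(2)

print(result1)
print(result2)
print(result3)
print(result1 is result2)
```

Key concept: mutable default argument gotcha.
Step by step:
`result1 = append_to(8)` → result1 = [8]
`result2 = append_to(2)` → result1 = [8, 2] (same object as result2); result2 = [8, 2] (same object as result1)
`result3 = append_to(2)` → result1 = [8, 2, 2] (same object as result2, result3); result2 = [8, 2, 2] (same object as result1, result3); result3 = [8, 2, 2] (same object as result1, result2)
`print(result1)` → prints [8, 2, 2]
`print(result2)` → prints [8, 2, 2]
`print(result3)` → prints [8, 2, 2]
`print(result1 is result2)` → prints True

Answer:
[8, 2, 2]
[8, 2, 2]
[8, 2, 2]
True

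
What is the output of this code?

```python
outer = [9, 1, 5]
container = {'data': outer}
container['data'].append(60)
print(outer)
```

Key concept: dict holds reference to list.
Step by step:
`outer = [9, 1, 5]` → outer = [9, 1, 5]
`container = {'data': outer}` → container = {'data': [9, 1, 5]}
`container['data'].append(60)` → outer = [9, 1, 5, 60]; container = {'data': [9, 1, 5, 60]}
`print(outer)` → prints [9, 1, 5, 60]

Answer: [9, 1, 5, 60]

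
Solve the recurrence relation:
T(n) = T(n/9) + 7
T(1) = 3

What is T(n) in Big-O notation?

Each step divides n by 9 and adds 7. After log_9(n) steps we reach T(1)=3. So T(n) = 7·log_9(n) + 3 = O(log n).

Answer: O(log n)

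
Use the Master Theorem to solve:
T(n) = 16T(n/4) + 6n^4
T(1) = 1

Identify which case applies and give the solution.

a=16, b=4, f(n)=6n^4. log_4(16) = 2. Since c=4 > 2 and the regularity condition holds (16(n/4)^4 = (16/4^4)n^4 with 16/4^4 < 1), Case 3 applies: T(n) = Θ(f(n)) = O(n^4).

Answer: O(n^4) - Case 3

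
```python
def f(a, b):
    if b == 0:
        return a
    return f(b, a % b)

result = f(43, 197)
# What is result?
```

f(43, 197) -> f(197, 43) -> f(43, 25) -> f(25, 18) -> f(18, 7) -> f(7, 4) -> f(4, 3) -> f(3, 1) -> f(1, 0) -> 1

Answer: 1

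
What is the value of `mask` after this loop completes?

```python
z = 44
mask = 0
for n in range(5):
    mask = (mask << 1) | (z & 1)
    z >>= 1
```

Reverse lowest 5 bits of 44
`mask` takes the values: 0 → 1 → 3 → 6

Answer: 6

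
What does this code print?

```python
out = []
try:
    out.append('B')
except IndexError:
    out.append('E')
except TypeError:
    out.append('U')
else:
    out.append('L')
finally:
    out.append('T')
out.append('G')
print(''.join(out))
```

Execution trace: 'B' (try body, no exception) → 'L' (else) → 'T' (finally) → 'G' (after the try/except). Output: BLTG

Answer: BLTG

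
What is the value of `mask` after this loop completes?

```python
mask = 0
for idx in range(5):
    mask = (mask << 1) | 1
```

Build 5 consecutive 1-bits: 0b11111
`mask` takes the values: 0 → 1 → 3 → 7 → 15 → 31

Answer: 31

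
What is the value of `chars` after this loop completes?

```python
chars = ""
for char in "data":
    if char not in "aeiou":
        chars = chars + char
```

Remove vowels from 'data'
`chars` takes the values: "" → "d" → "dt"

Answer: "dt"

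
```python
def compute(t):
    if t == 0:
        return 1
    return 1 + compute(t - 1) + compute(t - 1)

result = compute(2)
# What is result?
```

compute(t) = 1 + 2·compute(t-1), compute(0)=1. Closed form: (1+1)·2^2 - 1 = 7.

Answer: 7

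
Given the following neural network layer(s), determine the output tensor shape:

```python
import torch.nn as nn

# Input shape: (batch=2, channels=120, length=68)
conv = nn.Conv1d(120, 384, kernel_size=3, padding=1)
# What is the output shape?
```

Input: (2, 120, 68) -> Output: (2, 384, 68)

Answer: (2, 384, 68)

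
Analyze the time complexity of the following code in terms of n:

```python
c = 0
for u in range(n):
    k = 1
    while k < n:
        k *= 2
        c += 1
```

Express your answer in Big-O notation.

Each loop level contributes: n × log n. Multiplying the contributions gives O(n log n).

Answer: O(n log n)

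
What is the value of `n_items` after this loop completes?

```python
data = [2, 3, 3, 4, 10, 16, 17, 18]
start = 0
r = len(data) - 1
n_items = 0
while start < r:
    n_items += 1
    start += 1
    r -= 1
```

Iterations until pointers meet (list length 8)
`n_items` takes the values: 0 → 1 → 2 → 3 → 4

Answer: 4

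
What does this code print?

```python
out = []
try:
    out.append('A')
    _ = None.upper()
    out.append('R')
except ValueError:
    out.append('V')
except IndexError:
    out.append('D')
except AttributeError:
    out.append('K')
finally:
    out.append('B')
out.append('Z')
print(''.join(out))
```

Execution trace: 'A' (try body) → 'K' (except AttributeError) → 'B' (finally) → 'Z' (after the try/except). Output: AKBZ

Answer: AKBZ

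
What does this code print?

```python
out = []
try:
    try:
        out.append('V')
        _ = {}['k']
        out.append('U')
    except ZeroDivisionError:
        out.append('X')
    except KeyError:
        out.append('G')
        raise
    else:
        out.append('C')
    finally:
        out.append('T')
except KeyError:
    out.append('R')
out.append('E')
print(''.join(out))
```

Execution trace: 'V' (inner try body) → 'G' (inner except KeyError) → 'T' (inner finally) → 'R' (outer except KeyError) → 'E' (after the try/except). Output: VGTRE

Answer: VGTRE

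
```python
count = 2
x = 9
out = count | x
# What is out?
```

Trace:
`count = 2` → count = 2
`x = 9` → x = 9
`out = count | x` → out = 11
So out = 11

Answer: 11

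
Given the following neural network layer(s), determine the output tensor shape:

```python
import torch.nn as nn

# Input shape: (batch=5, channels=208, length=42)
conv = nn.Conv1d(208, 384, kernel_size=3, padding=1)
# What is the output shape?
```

Input: (5, 208, 42) -> Output: (5, 384, 42)

Answer: (5, 384, 42)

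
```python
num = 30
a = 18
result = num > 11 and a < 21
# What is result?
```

Trace:
`num = 30` → num = 30
`a = 18` → a = 18
`result = num > 11 and a < 21` → result = True
So result = True

Answer: True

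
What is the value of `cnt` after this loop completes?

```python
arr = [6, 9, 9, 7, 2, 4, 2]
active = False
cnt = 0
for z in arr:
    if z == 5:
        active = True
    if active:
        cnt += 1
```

Count elements after first 5 in [6, 9, 9, 7, 2, 4, 2]
`cnt` takes the values: 0

Answer: 0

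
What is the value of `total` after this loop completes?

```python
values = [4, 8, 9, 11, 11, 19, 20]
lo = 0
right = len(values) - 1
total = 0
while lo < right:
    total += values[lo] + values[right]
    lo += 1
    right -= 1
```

Sum of pairs from ends
`total` takes the values: 0 → 24 → 51 → 71

Answer: 71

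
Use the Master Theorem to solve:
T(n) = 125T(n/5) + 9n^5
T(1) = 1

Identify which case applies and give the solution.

a=125, b=5, f(n)=9n^5. log_5(125) = 3. Since c=5 > 3 and the regularity condition holds (125(n/5)^5 = (125/5^5)n^5 with 125/5^5 < 1), Case 3 applies: T(n) = Θ(f(n)) = O(n^5).

Answer: O(n^5) - Case 3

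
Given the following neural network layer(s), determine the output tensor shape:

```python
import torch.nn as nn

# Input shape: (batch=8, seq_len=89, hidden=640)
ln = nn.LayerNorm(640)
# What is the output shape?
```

Input: (8, 89, 640) -> Output: (8, 89, 640)

Answer: (8, 89, 640)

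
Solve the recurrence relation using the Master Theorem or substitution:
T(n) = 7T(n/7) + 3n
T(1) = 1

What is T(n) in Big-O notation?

By Master Theorem: a=7, b=7, f(n)=3n. Since log_7(7) = 1 and f(n) = Θ(n^1), Case 2 applies. T(n) = O(n log n).

Answer: O(n log n)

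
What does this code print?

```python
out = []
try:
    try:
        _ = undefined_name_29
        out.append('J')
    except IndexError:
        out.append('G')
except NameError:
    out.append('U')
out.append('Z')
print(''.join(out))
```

Execution trace: 'U' (outer except NameError) → 'Z' (after the try/except). Output: UZ

Answer: UZ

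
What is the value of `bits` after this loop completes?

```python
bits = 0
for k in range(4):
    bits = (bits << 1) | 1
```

Build 4 consecutive 1-bits: 0b1111
`bits` takes the values: 0 → 1 → 3 → 7 → 15

Answer: 15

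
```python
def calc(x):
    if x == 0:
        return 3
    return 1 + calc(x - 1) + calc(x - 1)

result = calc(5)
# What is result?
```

calc(x) = 1 + 2·calc(x-1), calc(0)=3. Closed form: (3+1)·2^5 - 1 = 127.

Answer: 127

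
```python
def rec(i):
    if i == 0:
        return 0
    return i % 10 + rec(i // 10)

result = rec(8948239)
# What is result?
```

Sum of digits of 8948239: 9 + 3 + 2 + 8 + 4 + 9 + 8 = 43

Answer: 43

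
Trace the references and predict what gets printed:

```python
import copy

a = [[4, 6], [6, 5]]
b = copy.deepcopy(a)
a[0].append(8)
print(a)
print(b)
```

Key concept: deep copy is fully independent.
Step by step:
`a = [[4, 6], [6, 5]]` → a = [[4, 6], [6, 5]]
`b = copy.deepcopy(a)` → b = [[4, 6], [6, 5]]
`a[0].append(8)` → a = [[4, 6, 8], [6, 5]]
`print(a)` → prints [[4, 6, 8], [6, 5]]
`print(b)` → prints [[4, 6], [6, 5]]

Answer:
[[4, 6, 8], [6, 5]]
[[4, 6], [6, 5]]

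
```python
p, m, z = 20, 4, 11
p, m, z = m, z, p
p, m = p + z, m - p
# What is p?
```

Trace:
`p, m, z = 20, 4, 11` → p = 20; m = 4; z = 11
`p, m, z = m, z, p` → p = 4; m = 11; z = 20
`p, m = p + z, m - p` → p = 24; m = 7
So p = 24

Answer: 24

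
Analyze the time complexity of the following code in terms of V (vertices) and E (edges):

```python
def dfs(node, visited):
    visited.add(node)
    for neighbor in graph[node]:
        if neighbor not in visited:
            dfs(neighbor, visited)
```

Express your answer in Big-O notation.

This is Depth-first search (recursive). Time complexity: O(V + E).

Answer: O(V + E)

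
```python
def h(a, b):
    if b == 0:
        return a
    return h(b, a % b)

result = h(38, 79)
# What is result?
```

h(38, 79) -> h(79, 38) -> h(38, 3) -> h(3, 2) -> h(2, 1) -> h(1, 0) -> 1

Answer: 1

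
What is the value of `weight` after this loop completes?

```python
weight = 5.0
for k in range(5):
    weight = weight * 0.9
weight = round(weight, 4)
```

Exponential decay: 5.0 * 0.9^5
`weight` takes the values: 5.0 → 4.5 → 4.05 → 3.645 → 3.2805 → 2.95245 → 2.9525

Answer: 2.9525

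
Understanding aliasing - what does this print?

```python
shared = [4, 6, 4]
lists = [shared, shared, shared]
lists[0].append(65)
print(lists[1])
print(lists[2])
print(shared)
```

Key concept: list of same reference.
Step by step:
`shared = [4, 6, 4]` → shared = [4, 6, 4]
`lists = [shared, shared, shared]` → lists = [[4, 6, 4], [4, 6, 4], [4, 6, 4]]
`lists[0].append(65)` → shared = [4, 6, 4, 65]; lists = [[4, 6, 4, 65], [4, 6, 4, 65], [4, 6, 4, 65]]
`print(lists[1])` → prints [4, 6, 4, 65]
`print(lists[2])` → prints [4, 6, 4, 65]
`print(shared)` → prints [4, 6, 4, 65]

Answer:
[4, 6, 4, 65]
[4, 6, 4, 65]
[4, 6, 4, 65]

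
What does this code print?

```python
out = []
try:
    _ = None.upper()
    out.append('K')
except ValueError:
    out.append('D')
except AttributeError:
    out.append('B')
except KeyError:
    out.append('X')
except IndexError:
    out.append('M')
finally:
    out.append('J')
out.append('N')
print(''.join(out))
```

Execution trace: 'B' (except AttributeError) → 'J' (finally) → 'N' (after the try/except). Output: BJN

Answer: BJN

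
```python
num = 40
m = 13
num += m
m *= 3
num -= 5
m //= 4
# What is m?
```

Trace:
`num = 40` → num = 40
`m = 13` → m = 13
`num += m` → num = 53
`m *= 3` → m = 39
`num -= 5` → num = 48
`m //= 4` → m = 9
So m = 9

Answer: 9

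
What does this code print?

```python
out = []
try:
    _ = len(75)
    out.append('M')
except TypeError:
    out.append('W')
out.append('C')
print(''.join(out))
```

Execution trace: 'W' (except TypeError) → 'C' (after the try/except). Output: WC

Answer: WC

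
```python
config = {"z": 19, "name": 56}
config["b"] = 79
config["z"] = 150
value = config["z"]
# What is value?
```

Trace:
`config = {"z": 19, "name": 56}` → config = {'z': 19, 'name': 56}
`config["b"] = 79` → config = {'z': 19, 'name': 56, 'b': 79}
`config["z"] = 150` → config = {'z': 150, 'name': 56, 'b': 79}
`value = config["z"]` → value = 150
So value = 150

Answer: 150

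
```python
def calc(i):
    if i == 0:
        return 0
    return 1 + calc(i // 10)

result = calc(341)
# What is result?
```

Count of digits of 341: 3

Answer: 3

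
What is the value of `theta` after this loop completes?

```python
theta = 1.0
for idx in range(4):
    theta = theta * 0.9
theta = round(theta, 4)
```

Exponential decay: 1.0 * 0.9^4
`theta` takes the values: 1.0 → 0.9 → 0.81 → 0.729 → 0.6561

Answer: 0.6561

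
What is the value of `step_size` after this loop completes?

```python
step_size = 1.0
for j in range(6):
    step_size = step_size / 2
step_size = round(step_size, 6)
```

Halving LR 6 times: 1 / 2^6
`step_size` takes the values: 1.0 → 0.5 → 0.25 → 0.125 → 0.0625 → 0.03125 → 0.015625

Answer: 0.015625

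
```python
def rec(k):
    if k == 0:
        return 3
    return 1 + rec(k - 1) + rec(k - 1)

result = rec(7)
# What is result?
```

rec(k) = 1 + 2·rec(k-1), rec(0)=3. Closed form: (3+1)·2^7 - 1 = 511.

Answer: 511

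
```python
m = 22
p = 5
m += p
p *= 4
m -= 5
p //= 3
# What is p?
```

Trace:
`m = 22` → m = 22
`p = 5` → p = 5
`m += p` → m = 27
`p *= 4` → p = 20
`m -= 5` → m = 22
`p //= 3` → p = 6
So p = 6

Answer: 6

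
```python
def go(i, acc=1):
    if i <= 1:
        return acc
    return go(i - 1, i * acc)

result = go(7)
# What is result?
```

Accumulator trace (n, acc): (7, 1) -> (6, 7) -> (5, 42) -> (4, 210) -> (3, 840) -> (2, 2520) -> (1, 5040) -> return 5040

Answer: 5040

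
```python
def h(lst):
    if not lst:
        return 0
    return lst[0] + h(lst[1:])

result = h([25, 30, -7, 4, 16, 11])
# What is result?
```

25 + 30 + (-7) + 4 + 16 + 11 + 0 = 79

Answer: 79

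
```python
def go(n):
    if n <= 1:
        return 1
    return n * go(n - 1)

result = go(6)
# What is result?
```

go(6) = 6 * 5 * 4 * 3 * 2 * 1 = 720

Answer: 720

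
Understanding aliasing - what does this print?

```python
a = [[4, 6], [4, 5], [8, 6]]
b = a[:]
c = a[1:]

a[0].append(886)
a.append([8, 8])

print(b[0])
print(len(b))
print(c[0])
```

Key concept: slice with nested mutation.
Step by step:
`a = [[4, 6], [4, 5], [8, 6]]` → a = [[4, 6], [4, 5], [8, 6]]
`b = a[:]` → b = [[4, 6], [4, 5], [8, 6]]
`c = a[1:]` → c = [[4, 5], [8, 6]]
`a[0].append(886)` → a = [[4, 6, 886], [4, 5], [8, 6]]; b = [[4, 6, 886], [4, 5], [8, 6]]
`a.append([8, 8])` → a = [[4, 6, 886], [4, 5], [8, 6], [8, 8]]
`print(b[0])` → prints [4, 6, 886]
`print(len(b))` → prints 3
`print(c[0])` → prints [4, 5]

Answer:
[4, 6, 886]
3
[4, 5]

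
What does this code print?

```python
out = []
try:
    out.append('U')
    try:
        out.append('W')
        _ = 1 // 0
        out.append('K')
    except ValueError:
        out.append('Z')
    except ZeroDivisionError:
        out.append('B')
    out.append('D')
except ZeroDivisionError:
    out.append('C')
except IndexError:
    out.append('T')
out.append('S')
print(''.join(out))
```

Execution trace: 'U' (try body) → 'W' (inner try body) → 'B' (inner except ZeroDivisionError) → 'D' (try body, no exception) → 'S' (after the try/except). Output: UWBDS

Answer: UWBDS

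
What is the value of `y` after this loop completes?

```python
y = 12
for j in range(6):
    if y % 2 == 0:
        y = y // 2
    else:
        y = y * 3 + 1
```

Collatz-style transformation from 12
`y` takes the values: 12 → 6 → 3 → 10 → 5 → 16 → 8

Answer: 8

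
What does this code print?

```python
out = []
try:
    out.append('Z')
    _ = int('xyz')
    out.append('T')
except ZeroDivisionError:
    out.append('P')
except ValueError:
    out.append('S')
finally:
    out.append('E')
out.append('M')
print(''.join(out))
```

Execution trace: 'Z' (try body) → 'S' (except ValueError) → 'E' (finally) → 'M' (after the try/except). Output: ZSEM

Answer: ZSEM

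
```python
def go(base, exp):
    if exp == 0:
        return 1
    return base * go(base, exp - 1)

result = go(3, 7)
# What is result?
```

go(3, 7) = 3 * 3 * 3 * 3 * 3 * 3 * 3 = 2187

Answer: 2187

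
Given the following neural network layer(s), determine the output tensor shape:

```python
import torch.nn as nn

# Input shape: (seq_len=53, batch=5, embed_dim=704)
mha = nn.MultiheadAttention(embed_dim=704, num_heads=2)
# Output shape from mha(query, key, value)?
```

Input: (53, 5, 704) -> Output: (53, 5, 704)

Answer: (53, 5, 704)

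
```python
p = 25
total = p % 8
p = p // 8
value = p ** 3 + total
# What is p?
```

Trace:
`p = 25` → p = 25
`total = p % 8` → total = 1
`p = p // 8` → p = 3
`value = p ** 3 + total` → value = 28
So p = 3

Answer: 3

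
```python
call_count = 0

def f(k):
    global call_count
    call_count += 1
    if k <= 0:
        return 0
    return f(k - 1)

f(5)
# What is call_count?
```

Linear recursion stepping by 1: 6 calls from k=5 down to ≤0.

Answer: 6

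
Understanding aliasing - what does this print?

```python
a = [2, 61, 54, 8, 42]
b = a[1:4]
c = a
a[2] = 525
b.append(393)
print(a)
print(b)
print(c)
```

Key concept: slice vs alias.
Step by step:
`a = [2, 61, 54, 8, 42]` → a = [2, 61, 54, 8, 42]
`b = a[1:4]` → b = [61, 54, 8]
`c = a` → c = [2, 61, 54, 8, 42] (same object as a)
`a[2] = 525` → a = [2, 61, 525, 8, 42] (same object as c); c = [2, 61, 525, 8, 42] (same object as a)
`b.append(393)` → b = [61, 54, 8, 393]
`print(a)` → prints [2, 61, 525, 8, 42]
`print(b)` → prints [61, 54, 8, 393]
`print(c)` → prints [2, 61, 525, 8, 42]

Answer:
[2, 61, 525, 8, 42]
[61, 54, 8, 393]
[2, 61, 525, 8, 42]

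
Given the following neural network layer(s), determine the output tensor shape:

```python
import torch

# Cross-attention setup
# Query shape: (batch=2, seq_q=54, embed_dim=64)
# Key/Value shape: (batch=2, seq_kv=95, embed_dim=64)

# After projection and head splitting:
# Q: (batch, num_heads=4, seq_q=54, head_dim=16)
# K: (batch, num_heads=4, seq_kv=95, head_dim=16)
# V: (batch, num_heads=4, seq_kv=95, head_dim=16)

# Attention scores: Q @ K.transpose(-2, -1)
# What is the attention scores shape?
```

Input: (2, 54, 64) -> Output: (2, 4, 54, 95)

Answer: (2, 4, 54, 95)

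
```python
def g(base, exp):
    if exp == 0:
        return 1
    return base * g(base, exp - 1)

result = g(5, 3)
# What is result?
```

g(5, 3) = 5 * 5 * 5 = 125

Answer: 125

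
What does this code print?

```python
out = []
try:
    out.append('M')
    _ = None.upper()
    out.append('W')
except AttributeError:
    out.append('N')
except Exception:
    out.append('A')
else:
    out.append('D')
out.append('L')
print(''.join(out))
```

Execution trace: 'M' (try body) → 'N' (except AttributeError) → 'L' (after the try/except). Output: MNL

Answer: MNL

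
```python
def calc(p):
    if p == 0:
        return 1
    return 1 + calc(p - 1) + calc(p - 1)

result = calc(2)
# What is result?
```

calc(p) = 1 + 2·calc(p-1), calc(0)=1. Closed form: (1+1)·2^2 - 1 = 7.

Answer: 7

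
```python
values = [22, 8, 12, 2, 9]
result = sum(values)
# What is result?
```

Trace:
`values = [22, 8, 12, 2, 9]` → values = [22, 8, 12, 2, 9]
`result = sum(values)` → result = 53
So result = 53

Answer: 53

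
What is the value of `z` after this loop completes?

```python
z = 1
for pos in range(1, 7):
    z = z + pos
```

Start at 1, add 1 through 6
`z` takes the values: 1 → 2 → 4 → 7 → 11 → 16 → 22

Answer: 22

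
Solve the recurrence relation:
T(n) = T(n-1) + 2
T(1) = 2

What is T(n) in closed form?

Unrolling: T(n) = T(1) + 2·(n-1) = 2 + 2(n-1) = 2n.

Answer: T(n) = 2n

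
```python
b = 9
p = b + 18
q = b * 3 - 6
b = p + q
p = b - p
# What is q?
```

Trace:
`b = 9` → b = 9
`p = b + 18` → p = 27
`q = b * 3 - 6` → q = 21
`b = p + q` → b = 48
`p = b - p` → p = 21
So q = 21

Answer: 21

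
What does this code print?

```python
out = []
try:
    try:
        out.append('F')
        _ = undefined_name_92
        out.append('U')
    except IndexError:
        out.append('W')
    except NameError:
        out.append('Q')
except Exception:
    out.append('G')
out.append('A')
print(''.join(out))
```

Execution trace: 'F' (inner try body) → 'Q' (inner except NameError) → 'A' (after the try/except). Output: FQA

Answer: FQA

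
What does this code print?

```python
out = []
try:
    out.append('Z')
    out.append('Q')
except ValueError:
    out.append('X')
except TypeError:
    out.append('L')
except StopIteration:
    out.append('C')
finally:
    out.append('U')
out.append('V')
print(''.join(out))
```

Execution trace: 'Z' (try body) → 'Q' (try body, no exception) → 'U' (finally) → 'V' (after the try/except). Output: ZQUV

Answer: ZQUV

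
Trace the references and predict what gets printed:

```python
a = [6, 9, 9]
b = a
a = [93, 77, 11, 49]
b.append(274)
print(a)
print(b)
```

Key concept: rebinding vs mutation: a is rebound to a new list, b still points at the original.
Step by step:
`a = [6, 9, 9]` → a = [6, 9, 9]
`b = a` → b = [6, 9, 9] (same object as a)
`a = [93, 77, 11, 49]` → a = [93, 77, 11, 49]
`b.append(274)` → b = [6, 9, 9, 274]
`print(a)` → prints [93, 77, 11, 49]
`print(b)` → prints [6, 9, 9, 274]

Answer:
[93, 77, 11, 49]
[6, 9, 9, 274]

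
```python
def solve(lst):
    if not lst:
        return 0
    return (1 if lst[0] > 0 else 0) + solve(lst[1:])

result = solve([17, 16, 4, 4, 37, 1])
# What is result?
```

Count of positive elements in [17, 16, 4, 4, 37, 1] = 6

Answer: 6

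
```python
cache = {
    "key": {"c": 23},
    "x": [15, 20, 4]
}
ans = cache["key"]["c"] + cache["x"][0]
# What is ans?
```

Trace:
`cache = { ...` → cache = {'key': {'c': 23}, 'x': [15, 20, 4]}
`ans = cache["key"]["c"] + cache["x"][0]` → ans = 38
So ans = 38

Answer: 38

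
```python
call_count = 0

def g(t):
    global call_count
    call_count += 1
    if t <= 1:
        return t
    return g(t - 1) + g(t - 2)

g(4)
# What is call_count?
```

Calls(t) = 1 + Calls(t-1) + Calls(t-2); Calls(0)=Calls(1)=1. For t=4 this gives 9.

Answer: 9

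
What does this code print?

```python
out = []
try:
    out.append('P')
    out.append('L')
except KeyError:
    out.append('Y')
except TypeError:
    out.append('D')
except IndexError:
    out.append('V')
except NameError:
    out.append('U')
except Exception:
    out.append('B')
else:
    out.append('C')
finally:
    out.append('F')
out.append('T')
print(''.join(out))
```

Execution trace: 'P' (try body) → 'L' (try body, no exception) → 'C' (else) → 'F' (finally) → 'T' (after the try/except). Output: PLCFT

Answer: PLCFT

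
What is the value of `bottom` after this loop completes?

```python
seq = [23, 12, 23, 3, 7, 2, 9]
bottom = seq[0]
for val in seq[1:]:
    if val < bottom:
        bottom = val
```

Minimum of [23, 12, 23, 3, 7, 2, 9]
`bottom` takes the values: 23 → 12 → 3 → 2

Answer: 2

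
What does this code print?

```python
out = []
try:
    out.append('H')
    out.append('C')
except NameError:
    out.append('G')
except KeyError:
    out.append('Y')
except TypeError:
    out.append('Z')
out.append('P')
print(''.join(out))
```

Execution trace: 'H' (try body) → 'C' (try body, no exception) → 'P' (after the try/except). Output: HCP

Answer: HCP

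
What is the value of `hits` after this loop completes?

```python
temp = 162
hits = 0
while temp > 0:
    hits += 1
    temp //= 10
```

Count digits by repeated division by 10
`hits` takes the values: 0 → 1 → 2 → 3

Answer: 3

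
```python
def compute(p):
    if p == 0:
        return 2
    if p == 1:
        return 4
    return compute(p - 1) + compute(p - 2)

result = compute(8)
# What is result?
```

Build up from base cases: compute(0)=2, compute(1)=4, compute(2)=6, compute(3)=10, compute(4)=16, compute(5)=26, compute(6)=42, ..., compute(8)=110

Answer: 110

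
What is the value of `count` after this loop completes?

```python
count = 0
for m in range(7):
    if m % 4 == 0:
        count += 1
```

Count numbers divisible by 4 in range(7)
`count` takes the values: 0 → 1 → 2

Answer: 2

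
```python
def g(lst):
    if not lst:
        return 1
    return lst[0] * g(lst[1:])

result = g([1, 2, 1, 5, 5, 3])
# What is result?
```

Product over [1, 2, 1, 5, 5, 3] = 1 * 2 * 1 * 5 * 5 * 3 = 150

Answer: 150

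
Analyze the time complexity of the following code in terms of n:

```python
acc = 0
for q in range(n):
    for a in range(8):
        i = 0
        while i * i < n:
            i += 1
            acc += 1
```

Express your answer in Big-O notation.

Each loop level contributes: n × 1 × √n. Multiplying the contributions gives O(n√n).

Answer: O(n√n)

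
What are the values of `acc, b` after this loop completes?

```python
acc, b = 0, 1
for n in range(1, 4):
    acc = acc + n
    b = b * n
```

Sum and factorial of 1 to 3
`acc, b` takes the values: (0, 1) → (1, 1) → (3, 1) → (3, 2) → (6, 2) → (6, 6)

Answer: 6, 6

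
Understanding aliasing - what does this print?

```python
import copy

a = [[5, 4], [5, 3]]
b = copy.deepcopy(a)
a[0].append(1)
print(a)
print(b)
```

Key concept: deep copy is fully independent.
Step by step:
`a = [[5, 4], [5, 3]]` → a = [[5, 4], [5, 3]]
`b = copy.deepcopy(a)` → b = [[5, 4], [5, 3]]
`a[0].append(1)` → a = [[5, 4, 1], [5, 3]]
`print(a)` → prints [[5, 4, 1], [5, 3]]
`print(b)` → prints [[5, 4], [5, 3]]

Answer:
[[5, 4, 1], [5, 3]]
[[5, 4], [5, 3]]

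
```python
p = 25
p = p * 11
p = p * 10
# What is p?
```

Trace:
`p = 25` → p = 25
`p = p * 11` → p = 275
`p = p * 10` → p = 2750
So p = 2750

Answer: 2750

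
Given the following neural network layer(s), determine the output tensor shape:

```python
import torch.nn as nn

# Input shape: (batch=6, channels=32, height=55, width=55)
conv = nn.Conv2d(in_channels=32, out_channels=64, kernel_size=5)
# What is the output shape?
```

Input: (6, 32, 55, 55) -> Output: (6, 64, 51, 51)

Answer: (6, 64, 51, 51)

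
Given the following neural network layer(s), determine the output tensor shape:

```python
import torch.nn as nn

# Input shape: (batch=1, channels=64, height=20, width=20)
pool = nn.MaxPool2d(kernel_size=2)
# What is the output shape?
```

Input: (1, 64, 20, 20) -> Output: (1, 64, 10, 10)

Answer: (1, 64, 10, 10)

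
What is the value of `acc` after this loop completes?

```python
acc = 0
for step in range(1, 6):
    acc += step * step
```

Sum of squares 1² to 5² = 55
`acc` takes the values: 0 → 1 → 5 → 14 → 30 → 55

Answer: 55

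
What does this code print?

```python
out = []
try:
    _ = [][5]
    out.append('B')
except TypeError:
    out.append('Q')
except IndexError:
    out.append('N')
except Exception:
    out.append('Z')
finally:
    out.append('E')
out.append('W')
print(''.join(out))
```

Execution trace: 'N' (except IndexError) → 'E' (finally) → 'W' (after the try/except). Output: NEW

Answer: NEW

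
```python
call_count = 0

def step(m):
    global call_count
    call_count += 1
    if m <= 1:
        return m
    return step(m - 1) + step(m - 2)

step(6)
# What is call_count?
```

Calls(m) = 1 + Calls(m-1) + Calls(m-2); Calls(0)=Calls(1)=1. For m=6 this gives 25.

Answer: 25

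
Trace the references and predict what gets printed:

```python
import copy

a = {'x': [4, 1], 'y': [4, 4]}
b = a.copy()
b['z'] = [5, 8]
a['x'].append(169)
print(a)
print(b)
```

Key concept: shallow copy of dict with mutable values.
Step by step:
`a = {'x': [4, 1], 'y': [4, 4]}` → a = {'x': [4, 1], 'y': [4, 4]}
`b = a.copy()` → b = {'x': [4, 1], 'y': [4, 4]}
`b['z'] = [5, 8]` → b = {'x': [4, 1], 'y': [4, 4], 'z': [5, 8]}
`a['x'].append(169)` → a = {'x': [4, 1, 169], 'y': [4, 4]}; b = {'x': [4, 1, 169], 'y': [4, 4], 'z': [5, 8]}
`print(a)` → prints {'x': [4, 1, 169], 'y': [4, 4]}
`print(b)` → prints {'x': [4, 1, 169], 'y': [4, 4], 'z': [5, 8]}

Answer:
{'x': [4, 1, 169], 'y': [4, 4]}
{'x': [4, 1, 169], 'y': [4, 4], 'z': [5, 8]}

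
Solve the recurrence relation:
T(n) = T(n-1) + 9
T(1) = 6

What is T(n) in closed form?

Unrolling: T(n) = T(1) + 9·(n-1) = 6 + 9(n-1) = 9n - 3.

Answer: T(n) = 9n - 3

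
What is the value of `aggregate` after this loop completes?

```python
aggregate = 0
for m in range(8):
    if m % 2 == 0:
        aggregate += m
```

Sum of even numbers 0 to 7
`aggregate` takes the values: 0 → 2 → 6 → 12

Answer: 12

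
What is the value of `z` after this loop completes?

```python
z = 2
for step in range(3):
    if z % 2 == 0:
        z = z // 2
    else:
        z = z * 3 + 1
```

Collatz-style transformation from 2
`z` takes the values: 2 → 1 → 4 → 2

Answer: 2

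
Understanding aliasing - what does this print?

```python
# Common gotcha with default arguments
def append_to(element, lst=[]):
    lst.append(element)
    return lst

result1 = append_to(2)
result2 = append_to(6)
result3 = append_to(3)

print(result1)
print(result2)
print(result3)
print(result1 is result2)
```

Key concept: mutable default argument gotcha.
Step by step:
`result1 = append_to(2)` → result1 = [2]
`result2 = append_to(6)` → result1 = [2, 6] (same object as result2); result2 = [2, 6] (same object as result1)
`result3 = append_to(3)` → result1 = [2, 6, 3] (same object as result2, result3); result2 = [2, 6, 3] (same object as result1, result3); result3 = [2, 6, 3] (same object as result1, result2)
`print(result1)` → prints [2, 6, 3]
`print(result2)` → prints [2, 6, 3]
`print(result3)` → prints [2, 6, 3]
`print(result1 is result2)` → prints True

Answer:
[2, 6, 3]
[2, 6, 3]
[2, 6, 3]
True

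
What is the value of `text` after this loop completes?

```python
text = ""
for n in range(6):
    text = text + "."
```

Repeat '.' 6 times
`text` takes the values: "" → "." → ".." → "..." → "...." → "....." → "......"

Answer: "......"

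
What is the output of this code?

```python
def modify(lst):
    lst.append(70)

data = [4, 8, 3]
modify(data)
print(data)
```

Key concept: function modifies passed list.
Step by step:
`data = [4, 8, 3]` → data = [4, 8, 3]
`modify(data)` → data = [4, 8, 3, 70]
`print(data)` → prints [4, 8, 3, 70]

Answer: [4, 8, 3, 70]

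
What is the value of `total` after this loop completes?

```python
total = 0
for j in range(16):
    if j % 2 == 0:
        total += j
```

Sum of even numbers 0 to 15
`total` takes the values: 0 → 2 → 6 → 12 → 20 → 30 → 42 → 56

Answer: 56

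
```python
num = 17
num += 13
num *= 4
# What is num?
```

Trace:
`num = 17` → num = 17
`num += 13` → num = 30
`num *= 4` → num = 120
So num = 120

Answer: 120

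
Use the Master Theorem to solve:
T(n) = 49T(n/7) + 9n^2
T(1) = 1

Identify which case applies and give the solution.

a=49, b=7, f(n)=9n^2. log_7(49) = 2. Since c=2 = 2, Case 2 applies: T(n) = Θ(n^log_b(a) · log n) = O(n^2 log n).

Answer: O(n^2 log n) - Case 2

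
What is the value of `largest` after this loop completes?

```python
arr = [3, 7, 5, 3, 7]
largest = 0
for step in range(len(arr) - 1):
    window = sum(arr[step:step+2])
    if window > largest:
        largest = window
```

Max sum of 2-element window in [3, 7, 5, 3, 7]
`largest` takes the values: 0 → 10 → 12

Answer: 12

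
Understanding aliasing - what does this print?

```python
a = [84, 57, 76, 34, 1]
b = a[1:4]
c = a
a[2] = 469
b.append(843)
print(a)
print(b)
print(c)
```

Key concept: slice vs alias.
Step by step:
`a = [84, 57, 76, 34, 1]` → a = [84, 57, 76, 34, 1]
`b = a[1:4]` → b = [57, 76, 34]
`c = a` → c = [84, 57, 76, 34, 1] (same object as a)
`a[2] = 469` → a = [84, 57, 469, 34, 1] (same object as c); c = [84, 57, 469, 34, 1] (same object as a)
`b.append(843)` → b = [57, 76, 34, 843]
`print(a)` → prints [84, 57, 469, 34, 1]
`print(b)` → prints [57, 76, 34, 843]
`print(c)` → prints [84, 57, 469, 34, 1]

Answer:
[84, 57, 469, 34, 1]
[57, 76, 34, 843]
[84, 57, 469, 34, 1]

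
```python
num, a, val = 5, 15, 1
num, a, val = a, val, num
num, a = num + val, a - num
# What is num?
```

Trace:
`num, a, val = 5, 15, 1` → num = 5; a = 15; val = 1
`num, a, val = a, val, num` → num = 15; a = 1; val = 5
`num, a = num + val, a - num` → num = 20; a = -14
So num = 20

Answer: 20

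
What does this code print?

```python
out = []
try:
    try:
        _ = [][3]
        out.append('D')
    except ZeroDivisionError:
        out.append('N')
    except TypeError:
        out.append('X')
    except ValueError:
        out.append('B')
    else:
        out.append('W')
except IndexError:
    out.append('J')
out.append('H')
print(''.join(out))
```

Execution trace: 'J' (outer except IndexError) → 'H' (after the try/except). Output: JH

Answer: JH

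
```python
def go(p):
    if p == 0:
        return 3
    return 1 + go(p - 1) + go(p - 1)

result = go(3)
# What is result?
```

go(p) = 1 + 2·go(p-1), go(0)=3. Closed form: (3+1)·2^3 - 1 = 31.

Answer: 31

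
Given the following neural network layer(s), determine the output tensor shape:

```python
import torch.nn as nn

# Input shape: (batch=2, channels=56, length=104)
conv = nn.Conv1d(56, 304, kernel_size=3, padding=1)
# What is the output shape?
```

Input: (2, 56, 104) -> Output: (2, 304, 104)

Answer: (2, 304, 104)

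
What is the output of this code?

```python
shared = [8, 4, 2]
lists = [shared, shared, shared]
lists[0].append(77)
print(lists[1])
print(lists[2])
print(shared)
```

Key concept: list of same reference.
Step by step:
`shared = [8, 4, 2]` → shared = [8, 4, 2]
`lists = [shared, shared, shared]` → lists = [[8, 4, 2], [8, 4, 2], [8, 4, 2]]
`lists[0].append(77)` → shared = [8, 4, 2, 77]; lists = [[8, 4, 2, 77], [8, 4, 2, 77], [8, 4, 2, 77]]
`print(lists[1])` → prints [8, 4, 2, 77]
`print(lists[2])` → prints [8, 4, 2, 77]
`print(shared)` → prints [8, 4, 2, 77]

Answer:
[8, 4, 2, 77]
[8, 4, 2, 77]
[8, 4, 2, 77]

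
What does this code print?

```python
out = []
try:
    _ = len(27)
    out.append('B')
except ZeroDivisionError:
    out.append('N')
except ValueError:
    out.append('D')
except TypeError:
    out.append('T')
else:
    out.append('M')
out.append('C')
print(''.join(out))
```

Execution trace: 'T' (except TypeError) → 'C' (after the try/except). Output: TC

Answer: TC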